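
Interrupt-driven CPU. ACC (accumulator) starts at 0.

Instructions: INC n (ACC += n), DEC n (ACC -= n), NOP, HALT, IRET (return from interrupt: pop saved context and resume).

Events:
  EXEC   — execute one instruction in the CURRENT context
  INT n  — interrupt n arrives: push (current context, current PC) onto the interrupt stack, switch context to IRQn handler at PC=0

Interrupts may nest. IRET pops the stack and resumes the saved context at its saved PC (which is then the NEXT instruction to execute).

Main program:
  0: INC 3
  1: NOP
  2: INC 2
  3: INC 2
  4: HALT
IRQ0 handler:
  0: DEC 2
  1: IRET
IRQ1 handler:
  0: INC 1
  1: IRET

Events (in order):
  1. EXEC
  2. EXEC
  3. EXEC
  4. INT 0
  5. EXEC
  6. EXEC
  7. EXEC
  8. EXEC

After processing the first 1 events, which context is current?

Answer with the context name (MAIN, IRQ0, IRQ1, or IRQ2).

Event 1 (EXEC): [MAIN] PC=0: INC 3 -> ACC=3

Answer: MAIN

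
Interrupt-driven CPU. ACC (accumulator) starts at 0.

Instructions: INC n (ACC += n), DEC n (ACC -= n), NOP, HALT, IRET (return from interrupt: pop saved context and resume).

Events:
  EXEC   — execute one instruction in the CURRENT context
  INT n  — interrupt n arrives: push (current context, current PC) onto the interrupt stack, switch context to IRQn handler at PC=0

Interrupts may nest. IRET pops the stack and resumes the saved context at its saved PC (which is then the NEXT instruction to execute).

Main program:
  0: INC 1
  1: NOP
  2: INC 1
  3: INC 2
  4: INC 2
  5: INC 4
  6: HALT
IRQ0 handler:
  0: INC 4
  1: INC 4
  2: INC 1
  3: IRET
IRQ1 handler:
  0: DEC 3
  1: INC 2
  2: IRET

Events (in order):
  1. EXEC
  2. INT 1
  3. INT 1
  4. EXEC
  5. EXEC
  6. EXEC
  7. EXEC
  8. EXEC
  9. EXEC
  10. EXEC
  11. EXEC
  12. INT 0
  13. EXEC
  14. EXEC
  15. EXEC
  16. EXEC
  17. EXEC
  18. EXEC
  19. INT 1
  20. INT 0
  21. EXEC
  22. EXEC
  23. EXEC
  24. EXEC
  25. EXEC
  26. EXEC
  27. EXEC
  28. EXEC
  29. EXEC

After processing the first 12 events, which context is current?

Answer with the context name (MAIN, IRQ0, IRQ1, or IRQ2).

Event 1 (EXEC): [MAIN] PC=0: INC 1 -> ACC=1
Event 2 (INT 1): INT 1 arrives: push (MAIN, PC=1), enter IRQ1 at PC=0 (depth now 1)
Event 3 (INT 1): INT 1 arrives: push (IRQ1, PC=0), enter IRQ1 at PC=0 (depth now 2)
Event 4 (EXEC): [IRQ1] PC=0: DEC 3 -> ACC=-2
Event 5 (EXEC): [IRQ1] PC=1: INC 2 -> ACC=0
Event 6 (EXEC): [IRQ1] PC=2: IRET -> resume IRQ1 at PC=0 (depth now 1)
Event 7 (EXEC): [IRQ1] PC=0: DEC 3 -> ACC=-3
Event 8 (EXEC): [IRQ1] PC=1: INC 2 -> ACC=-1
Event 9 (EXEC): [IRQ1] PC=2: IRET -> resume MAIN at PC=1 (depth now 0)
Event 10 (EXEC): [MAIN] PC=1: NOP
Event 11 (EXEC): [MAIN] PC=2: INC 1 -> ACC=0
Event 12 (INT 0): INT 0 arrives: push (MAIN, PC=3), enter IRQ0 at PC=0 (depth now 1)

Answer: IRQ0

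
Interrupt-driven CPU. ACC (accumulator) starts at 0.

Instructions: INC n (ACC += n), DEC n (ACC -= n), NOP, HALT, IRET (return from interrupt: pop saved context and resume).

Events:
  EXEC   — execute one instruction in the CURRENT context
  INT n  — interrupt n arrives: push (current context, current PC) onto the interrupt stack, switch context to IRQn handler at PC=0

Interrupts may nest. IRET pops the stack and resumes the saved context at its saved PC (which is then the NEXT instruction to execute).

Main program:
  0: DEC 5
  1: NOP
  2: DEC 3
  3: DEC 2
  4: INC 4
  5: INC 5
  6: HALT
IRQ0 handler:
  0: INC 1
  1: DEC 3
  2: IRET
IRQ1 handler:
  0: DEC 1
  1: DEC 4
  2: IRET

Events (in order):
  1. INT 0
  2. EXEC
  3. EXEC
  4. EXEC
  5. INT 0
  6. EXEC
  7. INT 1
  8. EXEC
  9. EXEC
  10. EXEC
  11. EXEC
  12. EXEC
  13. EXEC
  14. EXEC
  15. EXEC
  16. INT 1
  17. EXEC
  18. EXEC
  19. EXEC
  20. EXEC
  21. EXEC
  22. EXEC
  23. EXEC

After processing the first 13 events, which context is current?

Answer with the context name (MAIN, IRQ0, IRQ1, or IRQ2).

Answer: MAIN

Derivation:
Event 1 (INT 0): INT 0 arrives: push (MAIN, PC=0), enter IRQ0 at PC=0 (depth now 1)
Event 2 (EXEC): [IRQ0] PC=0: INC 1 -> ACC=1
Event 3 (EXEC): [IRQ0] PC=1: DEC 3 -> ACC=-2
Event 4 (EXEC): [IRQ0] PC=2: IRET -> resume MAIN at PC=0 (depth now 0)
Event 5 (INT 0): INT 0 arrives: push (MAIN, PC=0), enter IRQ0 at PC=0 (depth now 1)
Event 6 (EXEC): [IRQ0] PC=0: INC 1 -> ACC=-1
Event 7 (INT 1): INT 1 arrives: push (IRQ0, PC=1), enter IRQ1 at PC=0 (depth now 2)
Event 8 (EXEC): [IRQ1] PC=0: DEC 1 -> ACC=-2
Event 9 (EXEC): [IRQ1] PC=1: DEC 4 -> ACC=-6
Event 10 (EXEC): [IRQ1] PC=2: IRET -> resume IRQ0 at PC=1 (depth now 1)
Event 11 (EXEC): [IRQ0] PC=1: DEC 3 -> ACC=-9
Event 12 (EXEC): [IRQ0] PC=2: IRET -> resume MAIN at PC=0 (depth now 0)
Event 13 (EXEC): [MAIN] PC=0: DEC 5 -> ACC=-14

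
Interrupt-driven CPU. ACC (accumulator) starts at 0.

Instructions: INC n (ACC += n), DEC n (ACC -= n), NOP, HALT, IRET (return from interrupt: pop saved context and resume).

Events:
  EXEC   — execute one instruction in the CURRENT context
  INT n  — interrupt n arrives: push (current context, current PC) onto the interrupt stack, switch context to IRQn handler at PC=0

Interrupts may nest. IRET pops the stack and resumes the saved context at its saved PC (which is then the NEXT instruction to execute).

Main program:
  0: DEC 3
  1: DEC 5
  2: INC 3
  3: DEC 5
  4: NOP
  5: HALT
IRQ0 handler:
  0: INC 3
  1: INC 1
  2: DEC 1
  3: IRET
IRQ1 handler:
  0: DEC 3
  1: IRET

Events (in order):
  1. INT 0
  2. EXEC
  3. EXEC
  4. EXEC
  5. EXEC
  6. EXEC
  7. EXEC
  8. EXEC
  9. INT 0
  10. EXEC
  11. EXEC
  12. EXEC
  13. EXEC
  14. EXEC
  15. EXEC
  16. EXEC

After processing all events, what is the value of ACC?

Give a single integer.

Answer: -4

Derivation:
Event 1 (INT 0): INT 0 arrives: push (MAIN, PC=0), enter IRQ0 at PC=0 (depth now 1)
Event 2 (EXEC): [IRQ0] PC=0: INC 3 -> ACC=3
Event 3 (EXEC): [IRQ0] PC=1: INC 1 -> ACC=4
Event 4 (EXEC): [IRQ0] PC=2: DEC 1 -> ACC=3
Event 5 (EXEC): [IRQ0] PC=3: IRET -> resume MAIN at PC=0 (depth now 0)
Event 6 (EXEC): [MAIN] PC=0: DEC 3 -> ACC=0
Event 7 (EXEC): [MAIN] PC=1: DEC 5 -> ACC=-5
Event 8 (EXEC): [MAIN] PC=2: INC 3 -> ACC=-2
Event 9 (INT 0): INT 0 arrives: push (MAIN, PC=3), enter IRQ0 at PC=0 (depth now 1)
Event 10 (EXEC): [IRQ0] PC=0: INC 3 -> ACC=1
Event 11 (EXEC): [IRQ0] PC=1: INC 1 -> ACC=2
Event 12 (EXEC): [IRQ0] PC=2: DEC 1 -> ACC=1
Event 13 (EXEC): [IRQ0] PC=3: IRET -> resume MAIN at PC=3 (depth now 0)
Event 14 (EXEC): [MAIN] PC=3: DEC 5 -> ACC=-4
Event 15 (EXEC): [MAIN] PC=4: NOP
Event 16 (EXEC): [MAIN] PC=5: HALT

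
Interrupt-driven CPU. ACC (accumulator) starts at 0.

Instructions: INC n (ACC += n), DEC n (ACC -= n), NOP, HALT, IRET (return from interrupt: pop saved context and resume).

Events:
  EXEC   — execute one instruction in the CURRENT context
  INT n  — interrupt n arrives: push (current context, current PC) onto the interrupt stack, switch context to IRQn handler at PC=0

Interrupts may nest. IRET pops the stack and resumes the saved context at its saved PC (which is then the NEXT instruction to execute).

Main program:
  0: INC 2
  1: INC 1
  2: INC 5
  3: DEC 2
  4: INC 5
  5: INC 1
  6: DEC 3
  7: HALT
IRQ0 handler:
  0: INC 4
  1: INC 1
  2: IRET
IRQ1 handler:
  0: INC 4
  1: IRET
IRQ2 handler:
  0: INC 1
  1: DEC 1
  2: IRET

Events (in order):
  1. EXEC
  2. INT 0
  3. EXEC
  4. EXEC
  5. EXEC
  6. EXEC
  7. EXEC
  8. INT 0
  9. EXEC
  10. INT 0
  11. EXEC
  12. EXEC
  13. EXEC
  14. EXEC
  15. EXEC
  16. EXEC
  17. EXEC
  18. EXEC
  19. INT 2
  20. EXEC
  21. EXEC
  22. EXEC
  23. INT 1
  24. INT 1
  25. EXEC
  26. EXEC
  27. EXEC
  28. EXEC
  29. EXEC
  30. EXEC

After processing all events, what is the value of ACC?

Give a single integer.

Answer: 32

Derivation:
Event 1 (EXEC): [MAIN] PC=0: INC 2 -> ACC=2
Event 2 (INT 0): INT 0 arrives: push (MAIN, PC=1), enter IRQ0 at PC=0 (depth now 1)
Event 3 (EXEC): [IRQ0] PC=0: INC 4 -> ACC=6
Event 4 (EXEC): [IRQ0] PC=1: INC 1 -> ACC=7
Event 5 (EXEC): [IRQ0] PC=2: IRET -> resume MAIN at PC=1 (depth now 0)
Event 6 (EXEC): [MAIN] PC=1: INC 1 -> ACC=8
Event 7 (EXEC): [MAIN] PC=2: INC 5 -> ACC=13
Event 8 (INT 0): INT 0 arrives: push (MAIN, PC=3), enter IRQ0 at PC=0 (depth now 1)
Event 9 (EXEC): [IRQ0] PC=0: INC 4 -> ACC=17
Event 10 (INT 0): INT 0 arrives: push (IRQ0, PC=1), enter IRQ0 at PC=0 (depth now 2)
Event 11 (EXEC): [IRQ0] PC=0: INC 4 -> ACC=21
Event 12 (EXEC): [IRQ0] PC=1: INC 1 -> ACC=22
Event 13 (EXEC): [IRQ0] PC=2: IRET -> resume IRQ0 at PC=1 (depth now 1)
Event 14 (EXEC): [IRQ0] PC=1: INC 1 -> ACC=23
Event 15 (EXEC): [IRQ0] PC=2: IRET -> resume MAIN at PC=3 (depth now 0)
Event 16 (EXEC): [MAIN] PC=3: DEC 2 -> ACC=21
Event 17 (EXEC): [MAIN] PC=4: INC 5 -> ACC=26
Event 18 (EXEC): [MAIN] PC=5: INC 1 -> ACC=27
Event 19 (INT 2): INT 2 arrives: push (MAIN, PC=6), enter IRQ2 at PC=0 (depth now 1)
Event 20 (EXEC): [IRQ2] PC=0: INC 1 -> ACC=28
Event 21 (EXEC): [IRQ2] PC=1: DEC 1 -> ACC=27
Event 22 (EXEC): [IRQ2] PC=2: IRET -> resume MAIN at PC=6 (depth now 0)
Event 23 (INT 1): INT 1 arrives: push (MAIN, PC=6), enter IRQ1 at PC=0 (depth now 1)
Event 24 (INT 1): INT 1 arrives: push (IRQ1, PC=0), enter IRQ1 at PC=0 (depth now 2)
Event 25 (EXEC): [IRQ1] PC=0: INC 4 -> ACC=31
Event 26 (EXEC): [IRQ1] PC=1: IRET -> resume IRQ1 at PC=0 (depth now 1)
Event 27 (EXEC): [IRQ1] PC=0: INC 4 -> ACC=35
Event 28 (EXEC): [IRQ1] PC=1: IRET -> resume MAIN at PC=6 (depth now 0)
Event 29 (EXEC): [MAIN] PC=6: DEC 3 -> ACC=32
Event 30 (EXEC): [MAIN] PC=7: HALT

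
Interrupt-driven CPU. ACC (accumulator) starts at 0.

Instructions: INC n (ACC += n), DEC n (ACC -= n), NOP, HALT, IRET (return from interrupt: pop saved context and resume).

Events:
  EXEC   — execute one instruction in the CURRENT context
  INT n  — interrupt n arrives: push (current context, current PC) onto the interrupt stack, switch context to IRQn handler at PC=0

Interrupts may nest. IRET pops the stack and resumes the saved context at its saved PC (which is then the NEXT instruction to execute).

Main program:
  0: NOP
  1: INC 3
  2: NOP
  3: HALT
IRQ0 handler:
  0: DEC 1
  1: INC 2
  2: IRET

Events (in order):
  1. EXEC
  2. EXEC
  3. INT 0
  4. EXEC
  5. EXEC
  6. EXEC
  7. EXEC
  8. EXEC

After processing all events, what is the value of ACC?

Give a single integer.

Answer: 4

Derivation:
Event 1 (EXEC): [MAIN] PC=0: NOP
Event 2 (EXEC): [MAIN] PC=1: INC 3 -> ACC=3
Event 3 (INT 0): INT 0 arrives: push (MAIN, PC=2), enter IRQ0 at PC=0 (depth now 1)
Event 4 (EXEC): [IRQ0] PC=0: DEC 1 -> ACC=2
Event 5 (EXEC): [IRQ0] PC=1: INC 2 -> ACC=4
Event 6 (EXEC): [IRQ0] PC=2: IRET -> resume MAIN at PC=2 (depth now 0)
Event 7 (EXEC): [MAIN] PC=2: NOP
Event 8 (EXEC): [MAIN] PC=3: HALT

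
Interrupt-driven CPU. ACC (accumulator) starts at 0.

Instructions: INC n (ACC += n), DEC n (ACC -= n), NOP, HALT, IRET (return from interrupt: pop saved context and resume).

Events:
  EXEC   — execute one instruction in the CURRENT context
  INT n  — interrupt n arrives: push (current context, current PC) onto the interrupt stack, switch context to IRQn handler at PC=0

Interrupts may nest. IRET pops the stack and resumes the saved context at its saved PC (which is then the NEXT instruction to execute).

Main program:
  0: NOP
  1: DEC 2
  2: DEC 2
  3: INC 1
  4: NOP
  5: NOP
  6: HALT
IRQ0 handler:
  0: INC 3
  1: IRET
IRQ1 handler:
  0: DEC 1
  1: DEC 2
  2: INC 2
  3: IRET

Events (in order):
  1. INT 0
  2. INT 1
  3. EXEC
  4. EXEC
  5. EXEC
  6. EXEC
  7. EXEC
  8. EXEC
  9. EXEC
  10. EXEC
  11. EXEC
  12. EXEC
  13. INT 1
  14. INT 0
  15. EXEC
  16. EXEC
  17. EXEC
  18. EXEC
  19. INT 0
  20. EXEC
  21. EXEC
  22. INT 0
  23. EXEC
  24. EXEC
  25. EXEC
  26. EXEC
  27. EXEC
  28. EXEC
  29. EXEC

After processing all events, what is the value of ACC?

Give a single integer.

Answer: 7

Derivation:
Event 1 (INT 0): INT 0 arrives: push (MAIN, PC=0), enter IRQ0 at PC=0 (depth now 1)
Event 2 (INT 1): INT 1 arrives: push (IRQ0, PC=0), enter IRQ1 at PC=0 (depth now 2)
Event 3 (EXEC): [IRQ1] PC=0: DEC 1 -> ACC=-1
Event 4 (EXEC): [IRQ1] PC=1: DEC 2 -> ACC=-3
Event 5 (EXEC): [IRQ1] PC=2: INC 2 -> ACC=-1
Event 6 (EXEC): [IRQ1] PC=3: IRET -> resume IRQ0 at PC=0 (depth now 1)
Event 7 (EXEC): [IRQ0] PC=0: INC 3 -> ACC=2
Event 8 (EXEC): [IRQ0] PC=1: IRET -> resume MAIN at PC=0 (depth now 0)
Event 9 (EXEC): [MAIN] PC=0: NOP
Event 10 (EXEC): [MAIN] PC=1: DEC 2 -> ACC=0
Event 11 (EXEC): [MAIN] PC=2: DEC 2 -> ACC=-2
Event 12 (EXEC): [MAIN] PC=3: INC 1 -> ACC=-1
Event 13 (INT 1): INT 1 arrives: push (MAIN, PC=4), enter IRQ1 at PC=0 (depth now 1)
Event 14 (INT 0): INT 0 arrives: push (IRQ1, PC=0), enter IRQ0 at PC=0 (depth now 2)
Event 15 (EXEC): [IRQ0] PC=0: INC 3 -> ACC=2
Event 16 (EXEC): [IRQ0] PC=1: IRET -> resume IRQ1 at PC=0 (depth now 1)
Event 17 (EXEC): [IRQ1] PC=0: DEC 1 -> ACC=1
Event 18 (EXEC): [IRQ1] PC=1: DEC 2 -> ACC=-1
Event 19 (INT 0): INT 0 arrives: push (IRQ1, PC=2), enter IRQ0 at PC=0 (depth now 2)
Event 20 (EXEC): [IRQ0] PC=0: INC 3 -> ACC=2
Event 21 (EXEC): [IRQ0] PC=1: IRET -> resume IRQ1 at PC=2 (depth now 1)
Event 22 (INT 0): INT 0 arrives: push (IRQ1, PC=2), enter IRQ0 at PC=0 (depth now 2)
Event 23 (EXEC): [IRQ0] PC=0: INC 3 -> ACC=5
Event 24 (EXEC): [IRQ0] PC=1: IRET -> resume IRQ1 at PC=2 (depth now 1)
Event 25 (EXEC): [IRQ1] PC=2: INC 2 -> ACC=7
Event 26 (EXEC): [IRQ1] PC=3: IRET -> resume MAIN at PC=4 (depth now 0)
Event 27 (EXEC): [MAIN] PC=4: NOP
Event 28 (EXEC): [MAIN] PC=5: NOP
Event 29 (EXEC): [MAIN] PC=6: HALT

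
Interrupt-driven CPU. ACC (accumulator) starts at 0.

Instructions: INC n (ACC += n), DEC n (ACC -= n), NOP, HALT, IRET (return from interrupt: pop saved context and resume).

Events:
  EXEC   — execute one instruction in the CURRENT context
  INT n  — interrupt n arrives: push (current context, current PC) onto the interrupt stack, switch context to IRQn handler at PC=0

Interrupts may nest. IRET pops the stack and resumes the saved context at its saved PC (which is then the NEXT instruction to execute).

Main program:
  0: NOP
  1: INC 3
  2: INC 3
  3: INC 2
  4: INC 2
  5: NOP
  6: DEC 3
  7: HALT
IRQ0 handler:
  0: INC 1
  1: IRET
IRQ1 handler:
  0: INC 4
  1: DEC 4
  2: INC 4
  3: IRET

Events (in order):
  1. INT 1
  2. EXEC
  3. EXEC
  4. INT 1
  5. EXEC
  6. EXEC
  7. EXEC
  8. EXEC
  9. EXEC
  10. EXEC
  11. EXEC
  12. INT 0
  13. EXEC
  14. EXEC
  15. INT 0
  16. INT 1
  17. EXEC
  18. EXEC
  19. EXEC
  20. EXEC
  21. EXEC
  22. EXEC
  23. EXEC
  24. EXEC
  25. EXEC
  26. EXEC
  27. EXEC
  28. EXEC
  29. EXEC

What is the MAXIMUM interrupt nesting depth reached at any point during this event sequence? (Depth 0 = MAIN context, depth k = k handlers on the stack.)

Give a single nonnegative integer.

Event 1 (INT 1): INT 1 arrives: push (MAIN, PC=0), enter IRQ1 at PC=0 (depth now 1) [depth=1]
Event 2 (EXEC): [IRQ1] PC=0: INC 4 -> ACC=4 [depth=1]
Event 3 (EXEC): [IRQ1] PC=1: DEC 4 -> ACC=0 [depth=1]
Event 4 (INT 1): INT 1 arrives: push (IRQ1, PC=2), enter IRQ1 at PC=0 (depth now 2) [depth=2]
Event 5 (EXEC): [IRQ1] PC=0: INC 4 -> ACC=4 [depth=2]
Event 6 (EXEC): [IRQ1] PC=1: DEC 4 -> ACC=0 [depth=2]
Event 7 (EXEC): [IRQ1] PC=2: INC 4 -> ACC=4 [depth=2]
Event 8 (EXEC): [IRQ1] PC=3: IRET -> resume IRQ1 at PC=2 (depth now 1) [depth=1]
Event 9 (EXEC): [IRQ1] PC=2: INC 4 -> ACC=8 [depth=1]
Event 10 (EXEC): [IRQ1] PC=3: IRET -> resume MAIN at PC=0 (depth now 0) [depth=0]
Event 11 (EXEC): [MAIN] PC=0: NOP [depth=0]
Event 12 (INT 0): INT 0 arrives: push (MAIN, PC=1), enter IRQ0 at PC=0 (depth now 1) [depth=1]
Event 13 (EXEC): [IRQ0] PC=0: INC 1 -> ACC=9 [depth=1]
Event 14 (EXEC): [IRQ0] PC=1: IRET -> resume MAIN at PC=1 (depth now 0) [depth=0]
Event 15 (INT 0): INT 0 arrives: push (MAIN, PC=1), enter IRQ0 at PC=0 (depth now 1) [depth=1]
Event 16 (INT 1): INT 1 arrives: push (IRQ0, PC=0), enter IRQ1 at PC=0 (depth now 2) [depth=2]
Event 17 (EXEC): [IRQ1] PC=0: INC 4 -> ACC=13 [depth=2]
Event 18 (EXEC): [IRQ1] PC=1: DEC 4 -> ACC=9 [depth=2]
Event 19 (EXEC): [IRQ1] PC=2: INC 4 -> ACC=13 [depth=2]
Event 20 (EXEC): [IRQ1] PC=3: IRET -> resume IRQ0 at PC=0 (depth now 1) [depth=1]
Event 21 (EXEC): [IRQ0] PC=0: INC 1 -> ACC=14 [depth=1]
Event 22 (EXEC): [IRQ0] PC=1: IRET -> resume MAIN at PC=1 (depth now 0) [depth=0]
Event 23 (EXEC): [MAIN] PC=1: INC 3 -> ACC=17 [depth=0]
Event 24 (EXEC): [MAIN] PC=2: INC 3 -> ACC=20 [depth=0]
Event 25 (EXEC): [MAIN] PC=3: INC 2 -> ACC=22 [depth=0]
Event 26 (EXEC): [MAIN] PC=4: INC 2 -> ACC=24 [depth=0]
Event 27 (EXEC): [MAIN] PC=5: NOP [depth=0]
Event 28 (EXEC): [MAIN] PC=6: DEC 3 -> ACC=21 [depth=0]
Event 29 (EXEC): [MAIN] PC=7: HALT [depth=0]
Max depth observed: 2

Answer: 2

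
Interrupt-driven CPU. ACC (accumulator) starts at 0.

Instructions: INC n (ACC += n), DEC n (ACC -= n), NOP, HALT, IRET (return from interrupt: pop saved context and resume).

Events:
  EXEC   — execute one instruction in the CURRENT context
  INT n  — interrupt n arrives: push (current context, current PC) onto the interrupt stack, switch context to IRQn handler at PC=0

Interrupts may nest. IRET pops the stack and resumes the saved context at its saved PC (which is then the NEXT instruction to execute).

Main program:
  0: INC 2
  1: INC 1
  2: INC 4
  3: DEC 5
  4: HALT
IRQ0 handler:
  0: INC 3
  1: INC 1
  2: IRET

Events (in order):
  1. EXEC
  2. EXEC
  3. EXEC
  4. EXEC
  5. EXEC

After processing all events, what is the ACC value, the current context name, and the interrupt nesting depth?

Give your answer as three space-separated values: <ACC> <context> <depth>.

Event 1 (EXEC): [MAIN] PC=0: INC 2 -> ACC=2
Event 2 (EXEC): [MAIN] PC=1: INC 1 -> ACC=3
Event 3 (EXEC): [MAIN] PC=2: INC 4 -> ACC=7
Event 4 (EXEC): [MAIN] PC=3: DEC 5 -> ACC=2
Event 5 (EXEC): [MAIN] PC=4: HALT

Answer: 2 MAIN 0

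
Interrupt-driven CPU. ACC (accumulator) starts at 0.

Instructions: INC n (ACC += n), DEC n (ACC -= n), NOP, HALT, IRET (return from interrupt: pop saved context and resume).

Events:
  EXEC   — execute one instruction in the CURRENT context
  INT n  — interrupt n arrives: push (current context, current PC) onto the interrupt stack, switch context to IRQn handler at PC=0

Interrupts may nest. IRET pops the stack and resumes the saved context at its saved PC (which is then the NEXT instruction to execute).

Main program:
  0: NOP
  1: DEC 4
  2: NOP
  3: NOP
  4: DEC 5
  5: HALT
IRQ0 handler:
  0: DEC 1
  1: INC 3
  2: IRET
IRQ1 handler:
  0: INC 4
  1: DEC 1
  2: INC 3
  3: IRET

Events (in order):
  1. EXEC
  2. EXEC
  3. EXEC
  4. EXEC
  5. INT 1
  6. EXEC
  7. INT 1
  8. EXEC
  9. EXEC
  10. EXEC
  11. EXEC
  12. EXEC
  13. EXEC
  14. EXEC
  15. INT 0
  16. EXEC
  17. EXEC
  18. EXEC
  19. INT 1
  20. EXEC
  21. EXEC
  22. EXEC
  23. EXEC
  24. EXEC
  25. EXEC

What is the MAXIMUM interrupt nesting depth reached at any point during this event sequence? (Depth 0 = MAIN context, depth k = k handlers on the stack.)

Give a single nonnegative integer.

Answer: 2

Derivation:
Event 1 (EXEC): [MAIN] PC=0: NOP [depth=0]
Event 2 (EXEC): [MAIN] PC=1: DEC 4 -> ACC=-4 [depth=0]
Event 3 (EXEC): [MAIN] PC=2: NOP [depth=0]
Event 4 (EXEC): [MAIN] PC=3: NOP [depth=0]
Event 5 (INT 1): INT 1 arrives: push (MAIN, PC=4), enter IRQ1 at PC=0 (depth now 1) [depth=1]
Event 6 (EXEC): [IRQ1] PC=0: INC 4 -> ACC=0 [depth=1]
Event 7 (INT 1): INT 1 arrives: push (IRQ1, PC=1), enter IRQ1 at PC=0 (depth now 2) [depth=2]
Event 8 (EXEC): [IRQ1] PC=0: INC 4 -> ACC=4 [depth=2]
Event 9 (EXEC): [IRQ1] PC=1: DEC 1 -> ACC=3 [depth=2]
Event 10 (EXEC): [IRQ1] PC=2: INC 3 -> ACC=6 [depth=2]
Event 11 (EXEC): [IRQ1] PC=3: IRET -> resume IRQ1 at PC=1 (depth now 1) [depth=1]
Event 12 (EXEC): [IRQ1] PC=1: DEC 1 -> ACC=5 [depth=1]
Event 13 (EXEC): [IRQ1] PC=2: INC 3 -> ACC=8 [depth=1]
Event 14 (EXEC): [IRQ1] PC=3: IRET -> resume MAIN at PC=4 (depth now 0) [depth=0]
Event 15 (INT 0): INT 0 arrives: push (MAIN, PC=4), enter IRQ0 at PC=0 (depth now 1) [depth=1]
Event 16 (EXEC): [IRQ0] PC=0: DEC 1 -> ACC=7 [depth=1]
Event 17 (EXEC): [IRQ0] PC=1: INC 3 -> ACC=10 [depth=1]
Event 18 (EXEC): [IRQ0] PC=2: IRET -> resume MAIN at PC=4 (depth now 0) [depth=0]
Event 19 (INT 1): INT 1 arrives: push (MAIN, PC=4), enter IRQ1 at PC=0 (depth now 1) [depth=1]
Event 20 (EXEC): [IRQ1] PC=0: INC 4 -> ACC=14 [depth=1]
Event 21 (EXEC): [IRQ1] PC=1: DEC 1 -> ACC=13 [depth=1]
Event 22 (EXEC): [IRQ1] PC=2: INC 3 -> ACC=16 [depth=1]
Event 23 (EXEC): [IRQ1] PC=3: IRET -> resume MAIN at PC=4 (depth now 0) [depth=0]
Event 24 (EXEC): [MAIN] PC=4: DEC 5 -> ACC=11 [depth=0]
Event 25 (EXEC): [MAIN] PC=5: HALT [depth=0]
Max depth observed: 2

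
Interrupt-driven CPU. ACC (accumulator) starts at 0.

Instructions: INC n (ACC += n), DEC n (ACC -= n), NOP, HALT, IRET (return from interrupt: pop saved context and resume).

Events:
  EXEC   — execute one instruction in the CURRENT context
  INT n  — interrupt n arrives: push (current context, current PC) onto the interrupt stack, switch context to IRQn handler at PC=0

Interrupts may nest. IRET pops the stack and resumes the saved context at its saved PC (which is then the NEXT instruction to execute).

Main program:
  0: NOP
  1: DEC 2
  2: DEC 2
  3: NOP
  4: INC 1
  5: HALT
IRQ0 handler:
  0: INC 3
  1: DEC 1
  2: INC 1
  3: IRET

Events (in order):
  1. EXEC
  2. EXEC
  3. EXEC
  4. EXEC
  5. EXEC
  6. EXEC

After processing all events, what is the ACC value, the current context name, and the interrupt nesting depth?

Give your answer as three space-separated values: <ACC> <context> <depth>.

Answer: -3 MAIN 0

Derivation:
Event 1 (EXEC): [MAIN] PC=0: NOP
Event 2 (EXEC): [MAIN] PC=1: DEC 2 -> ACC=-2
Event 3 (EXEC): [MAIN] PC=2: DEC 2 -> ACC=-4
Event 4 (EXEC): [MAIN] PC=3: NOP
Event 5 (EXEC): [MAIN] PC=4: INC 1 -> ACC=-3
Event 6 (EXEC): [MAIN] PC=5: HALT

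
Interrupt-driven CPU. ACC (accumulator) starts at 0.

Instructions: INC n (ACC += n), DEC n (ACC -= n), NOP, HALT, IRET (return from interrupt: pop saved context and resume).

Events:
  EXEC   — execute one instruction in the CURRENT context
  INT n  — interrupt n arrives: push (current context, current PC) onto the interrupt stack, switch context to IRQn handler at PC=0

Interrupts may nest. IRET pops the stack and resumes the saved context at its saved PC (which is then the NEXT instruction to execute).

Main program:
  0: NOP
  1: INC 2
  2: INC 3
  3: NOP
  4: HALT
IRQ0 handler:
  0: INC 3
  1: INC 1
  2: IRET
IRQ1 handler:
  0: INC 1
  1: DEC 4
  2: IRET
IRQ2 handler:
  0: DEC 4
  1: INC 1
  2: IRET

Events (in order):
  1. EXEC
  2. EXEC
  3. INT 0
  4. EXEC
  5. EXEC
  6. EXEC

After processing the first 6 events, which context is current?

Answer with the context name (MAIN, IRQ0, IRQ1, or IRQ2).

Event 1 (EXEC): [MAIN] PC=0: NOP
Event 2 (EXEC): [MAIN] PC=1: INC 2 -> ACC=2
Event 3 (INT 0): INT 0 arrives: push (MAIN, PC=2), enter IRQ0 at PC=0 (depth now 1)
Event 4 (EXEC): [IRQ0] PC=0: INC 3 -> ACC=5
Event 5 (EXEC): [IRQ0] PC=1: INC 1 -> ACC=6
Event 6 (EXEC): [IRQ0] PC=2: IRET -> resume MAIN at PC=2 (depth now 0)

Answer: MAIN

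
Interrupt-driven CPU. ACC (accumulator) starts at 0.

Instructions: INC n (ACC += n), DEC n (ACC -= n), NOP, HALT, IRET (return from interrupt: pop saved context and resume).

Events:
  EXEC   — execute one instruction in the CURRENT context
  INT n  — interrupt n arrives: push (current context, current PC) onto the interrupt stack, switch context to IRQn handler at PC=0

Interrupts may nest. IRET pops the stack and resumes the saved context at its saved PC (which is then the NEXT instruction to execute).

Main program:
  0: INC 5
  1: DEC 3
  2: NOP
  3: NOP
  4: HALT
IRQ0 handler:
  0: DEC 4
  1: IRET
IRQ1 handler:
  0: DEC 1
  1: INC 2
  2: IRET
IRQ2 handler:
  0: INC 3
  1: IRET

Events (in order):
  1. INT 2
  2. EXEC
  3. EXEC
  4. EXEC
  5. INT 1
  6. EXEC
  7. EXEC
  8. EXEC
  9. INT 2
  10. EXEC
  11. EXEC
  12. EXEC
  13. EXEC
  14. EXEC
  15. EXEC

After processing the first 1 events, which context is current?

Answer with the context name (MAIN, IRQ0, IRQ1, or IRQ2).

Event 1 (INT 2): INT 2 arrives: push (MAIN, PC=0), enter IRQ2 at PC=0 (depth now 1)

Answer: IRQ2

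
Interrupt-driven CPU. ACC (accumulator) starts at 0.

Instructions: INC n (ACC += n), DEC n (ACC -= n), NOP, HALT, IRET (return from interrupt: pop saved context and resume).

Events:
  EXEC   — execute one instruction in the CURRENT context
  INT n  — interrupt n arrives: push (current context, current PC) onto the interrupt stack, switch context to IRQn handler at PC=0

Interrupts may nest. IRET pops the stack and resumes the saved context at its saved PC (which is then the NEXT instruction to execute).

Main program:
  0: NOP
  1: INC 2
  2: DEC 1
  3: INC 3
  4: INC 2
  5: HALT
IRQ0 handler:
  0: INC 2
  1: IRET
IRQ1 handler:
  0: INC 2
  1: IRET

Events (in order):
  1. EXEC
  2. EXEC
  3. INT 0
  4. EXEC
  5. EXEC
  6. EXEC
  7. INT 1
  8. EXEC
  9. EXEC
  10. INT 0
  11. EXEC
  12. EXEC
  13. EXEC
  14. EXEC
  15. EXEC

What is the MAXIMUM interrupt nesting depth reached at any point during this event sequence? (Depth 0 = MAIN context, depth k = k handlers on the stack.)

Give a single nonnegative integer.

Event 1 (EXEC): [MAIN] PC=0: NOP [depth=0]
Event 2 (EXEC): [MAIN] PC=1: INC 2 -> ACC=2 [depth=0]
Event 3 (INT 0): INT 0 arrives: push (MAIN, PC=2), enter IRQ0 at PC=0 (depth now 1) [depth=1]
Event 4 (EXEC): [IRQ0] PC=0: INC 2 -> ACC=4 [depth=1]
Event 5 (EXEC): [IRQ0] PC=1: IRET -> resume MAIN at PC=2 (depth now 0) [depth=0]
Event 6 (EXEC): [MAIN] PC=2: DEC 1 -> ACC=3 [depth=0]
Event 7 (INT 1): INT 1 arrives: push (MAIN, PC=3), enter IRQ1 at PC=0 (depth now 1) [depth=1]
Event 8 (EXEC): [IRQ1] PC=0: INC 2 -> ACC=5 [depth=1]
Event 9 (EXEC): [IRQ1] PC=1: IRET -> resume MAIN at PC=3 (depth now 0) [depth=0]
Event 10 (INT 0): INT 0 arrives: push (MAIN, PC=3), enter IRQ0 at PC=0 (depth now 1) [depth=1]
Event 11 (EXEC): [IRQ0] PC=0: INC 2 -> ACC=7 [depth=1]
Event 12 (EXEC): [IRQ0] PC=1: IRET -> resume MAIN at PC=3 (depth now 0) [depth=0]
Event 13 (EXEC): [MAIN] PC=3: INC 3 -> ACC=10 [depth=0]
Event 14 (EXEC): [MAIN] PC=4: INC 2 -> ACC=12 [depth=0]
Event 15 (EXEC): [MAIN] PC=5: HALT [depth=0]
Max depth observed: 1

Answer: 1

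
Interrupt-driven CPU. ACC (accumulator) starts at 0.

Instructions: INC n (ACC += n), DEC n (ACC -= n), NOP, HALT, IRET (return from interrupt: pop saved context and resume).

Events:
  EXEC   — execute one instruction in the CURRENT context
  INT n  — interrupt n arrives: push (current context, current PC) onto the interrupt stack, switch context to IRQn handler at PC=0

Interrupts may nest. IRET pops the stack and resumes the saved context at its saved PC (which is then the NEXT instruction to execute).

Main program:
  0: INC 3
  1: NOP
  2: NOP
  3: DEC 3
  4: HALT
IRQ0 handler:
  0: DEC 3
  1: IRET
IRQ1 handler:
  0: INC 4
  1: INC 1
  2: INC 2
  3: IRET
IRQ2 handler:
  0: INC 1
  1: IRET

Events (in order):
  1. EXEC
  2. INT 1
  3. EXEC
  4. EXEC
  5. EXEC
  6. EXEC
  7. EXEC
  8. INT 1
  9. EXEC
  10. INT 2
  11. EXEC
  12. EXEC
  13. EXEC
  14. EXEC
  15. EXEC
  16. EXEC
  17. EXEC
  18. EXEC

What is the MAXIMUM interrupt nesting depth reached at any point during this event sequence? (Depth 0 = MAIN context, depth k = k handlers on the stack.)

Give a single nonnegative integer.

Event 1 (EXEC): [MAIN] PC=0: INC 3 -> ACC=3 [depth=0]
Event 2 (INT 1): INT 1 arrives: push (MAIN, PC=1), enter IRQ1 at PC=0 (depth now 1) [depth=1]
Event 3 (EXEC): [IRQ1] PC=0: INC 4 -> ACC=7 [depth=1]
Event 4 (EXEC): [IRQ1] PC=1: INC 1 -> ACC=8 [depth=1]
Event 5 (EXEC): [IRQ1] PC=2: INC 2 -> ACC=10 [depth=1]
Event 6 (EXEC): [IRQ1] PC=3: IRET -> resume MAIN at PC=1 (depth now 0) [depth=0]
Event 7 (EXEC): [MAIN] PC=1: NOP [depth=0]
Event 8 (INT 1): INT 1 arrives: push (MAIN, PC=2), enter IRQ1 at PC=0 (depth now 1) [depth=1]
Event 9 (EXEC): [IRQ1] PC=0: INC 4 -> ACC=14 [depth=1]
Event 10 (INT 2): INT 2 arrives: push (IRQ1, PC=1), enter IRQ2 at PC=0 (depth now 2) [depth=2]
Event 11 (EXEC): [IRQ2] PC=0: INC 1 -> ACC=15 [depth=2]
Event 12 (EXEC): [IRQ2] PC=1: IRET -> resume IRQ1 at PC=1 (depth now 1) [depth=1]
Event 13 (EXEC): [IRQ1] PC=1: INC 1 -> ACC=16 [depth=1]
Event 14 (EXEC): [IRQ1] PC=2: INC 2 -> ACC=18 [depth=1]
Event 15 (EXEC): [IRQ1] PC=3: IRET -> resume MAIN at PC=2 (depth now 0) [depth=0]
Event 16 (EXEC): [MAIN] PC=2: NOP [depth=0]
Event 17 (EXEC): [MAIN] PC=3: DEC 3 -> ACC=15 [depth=0]
Event 18 (EXEC): [MAIN] PC=4: HALT [depth=0]
Max depth observed: 2

Answer: 2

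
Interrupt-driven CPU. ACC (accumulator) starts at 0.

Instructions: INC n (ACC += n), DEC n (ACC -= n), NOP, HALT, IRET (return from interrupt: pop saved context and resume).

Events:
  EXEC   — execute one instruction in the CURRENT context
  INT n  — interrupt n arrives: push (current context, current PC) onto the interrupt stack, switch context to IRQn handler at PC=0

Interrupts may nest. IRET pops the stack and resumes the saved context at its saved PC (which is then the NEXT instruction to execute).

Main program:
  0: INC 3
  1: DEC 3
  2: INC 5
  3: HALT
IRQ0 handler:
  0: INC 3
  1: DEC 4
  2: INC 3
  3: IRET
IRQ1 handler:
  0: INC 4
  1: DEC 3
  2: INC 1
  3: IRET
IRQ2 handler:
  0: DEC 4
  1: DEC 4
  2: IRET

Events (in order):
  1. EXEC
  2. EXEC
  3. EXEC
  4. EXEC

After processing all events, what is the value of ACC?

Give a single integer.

Event 1 (EXEC): [MAIN] PC=0: INC 3 -> ACC=3
Event 2 (EXEC): [MAIN] PC=1: DEC 3 -> ACC=0
Event 3 (EXEC): [MAIN] PC=2: INC 5 -> ACC=5
Event 4 (EXEC): [MAIN] PC=3: HALT

Answer: 5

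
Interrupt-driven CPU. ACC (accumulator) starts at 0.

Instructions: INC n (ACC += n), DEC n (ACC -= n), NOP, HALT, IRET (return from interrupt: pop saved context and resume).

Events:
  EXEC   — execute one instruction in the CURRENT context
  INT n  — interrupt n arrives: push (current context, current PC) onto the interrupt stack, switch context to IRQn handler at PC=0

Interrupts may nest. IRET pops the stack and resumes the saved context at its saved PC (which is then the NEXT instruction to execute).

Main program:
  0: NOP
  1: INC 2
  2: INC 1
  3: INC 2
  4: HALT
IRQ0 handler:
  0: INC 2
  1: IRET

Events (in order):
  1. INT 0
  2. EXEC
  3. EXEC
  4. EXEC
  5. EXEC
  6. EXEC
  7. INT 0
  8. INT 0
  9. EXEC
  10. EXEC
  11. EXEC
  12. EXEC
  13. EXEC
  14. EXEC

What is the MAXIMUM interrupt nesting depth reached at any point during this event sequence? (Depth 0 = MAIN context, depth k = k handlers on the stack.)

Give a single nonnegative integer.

Answer: 2

Derivation:
Event 1 (INT 0): INT 0 arrives: push (MAIN, PC=0), enter IRQ0 at PC=0 (depth now 1) [depth=1]
Event 2 (EXEC): [IRQ0] PC=0: INC 2 -> ACC=2 [depth=1]
Event 3 (EXEC): [IRQ0] PC=1: IRET -> resume MAIN at PC=0 (depth now 0) [depth=0]
Event 4 (EXEC): [MAIN] PC=0: NOP [depth=0]
Event 5 (EXEC): [MAIN] PC=1: INC 2 -> ACC=4 [depth=0]
Event 6 (EXEC): [MAIN] PC=2: INC 1 -> ACC=5 [depth=0]
Event 7 (INT 0): INT 0 arrives: push (MAIN, PC=3), enter IRQ0 at PC=0 (depth now 1) [depth=1]
Event 8 (INT 0): INT 0 arrives: push (IRQ0, PC=0), enter IRQ0 at PC=0 (depth now 2) [depth=2]
Event 9 (EXEC): [IRQ0] PC=0: INC 2 -> ACC=7 [depth=2]
Event 10 (EXEC): [IRQ0] PC=1: IRET -> resume IRQ0 at PC=0 (depth now 1) [depth=1]
Event 11 (EXEC): [IRQ0] PC=0: INC 2 -> ACC=9 [depth=1]
Event 12 (EXEC): [IRQ0] PC=1: IRET -> resume MAIN at PC=3 (depth now 0) [depth=0]
Event 13 (EXEC): [MAIN] PC=3: INC 2 -> ACC=11 [depth=0]
Event 14 (EXEC): [MAIN] PC=4: HALT [depth=0]
Max depth observed: 2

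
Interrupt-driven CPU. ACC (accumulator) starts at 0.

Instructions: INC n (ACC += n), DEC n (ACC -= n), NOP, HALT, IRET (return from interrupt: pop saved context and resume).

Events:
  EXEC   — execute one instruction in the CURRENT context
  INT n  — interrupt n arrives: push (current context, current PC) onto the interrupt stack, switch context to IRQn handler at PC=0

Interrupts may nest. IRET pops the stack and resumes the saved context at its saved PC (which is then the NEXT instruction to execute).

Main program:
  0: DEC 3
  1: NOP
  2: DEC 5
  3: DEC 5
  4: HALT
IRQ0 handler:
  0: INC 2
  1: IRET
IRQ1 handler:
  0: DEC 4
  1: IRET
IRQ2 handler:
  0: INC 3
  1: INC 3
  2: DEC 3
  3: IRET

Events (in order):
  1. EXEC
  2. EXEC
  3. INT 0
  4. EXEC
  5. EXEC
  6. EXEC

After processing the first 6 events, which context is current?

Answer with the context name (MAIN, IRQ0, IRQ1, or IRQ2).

Answer: MAIN

Derivation:
Event 1 (EXEC): [MAIN] PC=0: DEC 3 -> ACC=-3
Event 2 (EXEC): [MAIN] PC=1: NOP
Event 3 (INT 0): INT 0 arrives: push (MAIN, PC=2), enter IRQ0 at PC=0 (depth now 1)
Event 4 (EXEC): [IRQ0] PC=0: INC 2 -> ACC=-1
Event 5 (EXEC): [IRQ0] PC=1: IRET -> resume MAIN at PC=2 (depth now 0)
Event 6 (EXEC): [MAIN] PC=2: DEC 5 -> ACC=-6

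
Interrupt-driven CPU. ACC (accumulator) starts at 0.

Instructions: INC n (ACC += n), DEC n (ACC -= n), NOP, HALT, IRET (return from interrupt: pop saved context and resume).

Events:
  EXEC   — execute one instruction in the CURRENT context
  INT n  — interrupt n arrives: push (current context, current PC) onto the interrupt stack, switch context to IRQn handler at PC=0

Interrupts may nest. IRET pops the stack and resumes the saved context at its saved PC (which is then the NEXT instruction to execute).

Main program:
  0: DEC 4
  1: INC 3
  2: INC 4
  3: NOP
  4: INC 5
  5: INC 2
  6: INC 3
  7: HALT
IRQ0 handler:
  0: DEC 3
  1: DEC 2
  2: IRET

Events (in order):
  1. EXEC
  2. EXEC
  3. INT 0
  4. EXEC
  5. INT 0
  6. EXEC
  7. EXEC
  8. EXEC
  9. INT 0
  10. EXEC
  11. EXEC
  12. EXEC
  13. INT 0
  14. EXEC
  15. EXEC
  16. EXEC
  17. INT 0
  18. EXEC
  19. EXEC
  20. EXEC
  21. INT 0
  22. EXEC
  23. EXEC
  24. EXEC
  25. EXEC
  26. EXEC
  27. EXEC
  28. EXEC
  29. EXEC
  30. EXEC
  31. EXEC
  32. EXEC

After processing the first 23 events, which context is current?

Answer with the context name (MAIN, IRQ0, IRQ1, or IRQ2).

Answer: IRQ0

Derivation:
Event 1 (EXEC): [MAIN] PC=0: DEC 4 -> ACC=-4
Event 2 (EXEC): [MAIN] PC=1: INC 3 -> ACC=-1
Event 3 (INT 0): INT 0 arrives: push (MAIN, PC=2), enter IRQ0 at PC=0 (depth now 1)
Event 4 (EXEC): [IRQ0] PC=0: DEC 3 -> ACC=-4
Event 5 (INT 0): INT 0 arrives: push (IRQ0, PC=1), enter IRQ0 at PC=0 (depth now 2)
Event 6 (EXEC): [IRQ0] PC=0: DEC 3 -> ACC=-7
Event 7 (EXEC): [IRQ0] PC=1: DEC 2 -> ACC=-9
Event 8 (EXEC): [IRQ0] PC=2: IRET -> resume IRQ0 at PC=1 (depth now 1)
Event 9 (INT 0): INT 0 arrives: push (IRQ0, PC=1), enter IRQ0 at PC=0 (depth now 2)
Event 10 (EXEC): [IRQ0] PC=0: DEC 3 -> ACC=-12
Event 11 (EXEC): [IRQ0] PC=1: DEC 2 -> ACC=-14
Event 12 (EXEC): [IRQ0] PC=2: IRET -> resume IRQ0 at PC=1 (depth now 1)
Event 13 (INT 0): INT 0 arrives: push (IRQ0, PC=1), enter IRQ0 at PC=0 (depth now 2)
Event 14 (EXEC): [IRQ0] PC=0: DEC 3 -> ACC=-17
Event 15 (EXEC): [IRQ0] PC=1: DEC 2 -> ACC=-19
Event 16 (EXEC): [IRQ0] PC=2: IRET -> resume IRQ0 at PC=1 (depth now 1)
Event 17 (INT 0): INT 0 arrives: push (IRQ0, PC=1), enter IRQ0 at PC=0 (depth now 2)
Event 18 (EXEC): [IRQ0] PC=0: DEC 3 -> ACC=-22
Event 19 (EXEC): [IRQ0] PC=1: DEC 2 -> ACC=-24
Event 20 (EXEC): [IRQ0] PC=2: IRET -> resume IRQ0 at PC=1 (depth now 1)
Event 21 (INT 0): INT 0 arrives: push (IRQ0, PC=1), enter IRQ0 at PC=0 (depth now 2)
Event 22 (EXEC): [IRQ0] PC=0: DEC 3 -> ACC=-27
Event 23 (EXEC): [IRQ0] PC=1: DEC 2 -> ACC=-29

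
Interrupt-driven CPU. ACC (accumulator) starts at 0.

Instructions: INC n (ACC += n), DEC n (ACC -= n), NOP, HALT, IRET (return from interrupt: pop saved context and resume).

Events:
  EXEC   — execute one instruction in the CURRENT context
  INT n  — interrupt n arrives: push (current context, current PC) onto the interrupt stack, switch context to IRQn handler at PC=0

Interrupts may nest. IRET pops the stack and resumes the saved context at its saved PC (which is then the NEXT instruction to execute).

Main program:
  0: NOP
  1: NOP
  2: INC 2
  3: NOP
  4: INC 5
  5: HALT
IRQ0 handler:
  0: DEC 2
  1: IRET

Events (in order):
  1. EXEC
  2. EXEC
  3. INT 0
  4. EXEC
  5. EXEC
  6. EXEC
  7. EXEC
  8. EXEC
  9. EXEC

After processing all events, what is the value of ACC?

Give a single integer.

Answer: 5

Derivation:
Event 1 (EXEC): [MAIN] PC=0: NOP
Event 2 (EXEC): [MAIN] PC=1: NOP
Event 3 (INT 0): INT 0 arrives: push (MAIN, PC=2), enter IRQ0 at PC=0 (depth now 1)
Event 4 (EXEC): [IRQ0] PC=0: DEC 2 -> ACC=-2
Event 5 (EXEC): [IRQ0] PC=1: IRET -> resume MAIN at PC=2 (depth now 0)
Event 6 (EXEC): [MAIN] PC=2: INC 2 -> ACC=0
Event 7 (EXEC): [MAIN] PC=3: NOP
Event 8 (EXEC): [MAIN] PC=4: INC 5 -> ACC=5
Event 9 (EXEC): [MAIN] PC=5: HALT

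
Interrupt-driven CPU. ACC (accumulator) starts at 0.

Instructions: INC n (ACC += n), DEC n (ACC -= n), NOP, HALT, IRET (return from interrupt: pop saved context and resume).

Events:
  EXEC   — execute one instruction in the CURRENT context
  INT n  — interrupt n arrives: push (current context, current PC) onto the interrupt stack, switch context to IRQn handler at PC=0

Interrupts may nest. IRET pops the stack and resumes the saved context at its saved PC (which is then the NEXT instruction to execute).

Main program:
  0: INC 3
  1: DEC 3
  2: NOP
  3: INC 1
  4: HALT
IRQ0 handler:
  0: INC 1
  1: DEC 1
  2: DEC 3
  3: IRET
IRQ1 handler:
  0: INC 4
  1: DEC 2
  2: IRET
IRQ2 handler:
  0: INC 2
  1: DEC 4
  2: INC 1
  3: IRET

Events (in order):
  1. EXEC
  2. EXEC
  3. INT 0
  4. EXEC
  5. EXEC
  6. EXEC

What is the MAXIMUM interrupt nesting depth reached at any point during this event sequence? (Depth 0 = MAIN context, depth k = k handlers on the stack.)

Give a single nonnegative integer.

Event 1 (EXEC): [MAIN] PC=0: INC 3 -> ACC=3 [depth=0]
Event 2 (EXEC): [MAIN] PC=1: DEC 3 -> ACC=0 [depth=0]
Event 3 (INT 0): INT 0 arrives: push (MAIN, PC=2), enter IRQ0 at PC=0 (depth now 1) [depth=1]
Event 4 (EXEC): [IRQ0] PC=0: INC 1 -> ACC=1 [depth=1]
Event 5 (EXEC): [IRQ0] PC=1: DEC 1 -> ACC=0 [depth=1]
Event 6 (EXEC): [IRQ0] PC=2: DEC 3 -> ACC=-3 [depth=1]
Max depth observed: 1

Answer: 1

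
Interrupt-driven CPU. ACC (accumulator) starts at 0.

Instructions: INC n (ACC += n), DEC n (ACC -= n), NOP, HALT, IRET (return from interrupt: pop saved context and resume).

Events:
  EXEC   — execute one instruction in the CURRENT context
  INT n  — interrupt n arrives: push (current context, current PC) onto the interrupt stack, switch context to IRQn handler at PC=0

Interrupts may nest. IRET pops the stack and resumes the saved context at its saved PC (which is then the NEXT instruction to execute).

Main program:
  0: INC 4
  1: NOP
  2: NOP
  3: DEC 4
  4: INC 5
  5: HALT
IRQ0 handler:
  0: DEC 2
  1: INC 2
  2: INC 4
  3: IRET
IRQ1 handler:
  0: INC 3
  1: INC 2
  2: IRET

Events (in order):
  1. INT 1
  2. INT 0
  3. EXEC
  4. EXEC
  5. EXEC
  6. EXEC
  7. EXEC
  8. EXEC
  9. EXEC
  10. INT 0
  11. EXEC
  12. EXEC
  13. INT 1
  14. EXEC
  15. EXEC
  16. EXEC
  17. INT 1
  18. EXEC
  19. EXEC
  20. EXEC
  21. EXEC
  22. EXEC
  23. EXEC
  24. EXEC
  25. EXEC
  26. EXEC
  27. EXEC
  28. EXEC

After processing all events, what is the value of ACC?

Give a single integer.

Answer: 28

Derivation:
Event 1 (INT 1): INT 1 arrives: push (MAIN, PC=0), enter IRQ1 at PC=0 (depth now 1)
Event 2 (INT 0): INT 0 arrives: push (IRQ1, PC=0), enter IRQ0 at PC=0 (depth now 2)
Event 3 (EXEC): [IRQ0] PC=0: DEC 2 -> ACC=-2
Event 4 (EXEC): [IRQ0] PC=1: INC 2 -> ACC=0
Event 5 (EXEC): [IRQ0] PC=2: INC 4 -> ACC=4
Event 6 (EXEC): [IRQ0] PC=3: IRET -> resume IRQ1 at PC=0 (depth now 1)
Event 7 (EXEC): [IRQ1] PC=0: INC 3 -> ACC=7
Event 8 (EXEC): [IRQ1] PC=1: INC 2 -> ACC=9
Event 9 (EXEC): [IRQ1] PC=2: IRET -> resume MAIN at PC=0 (depth now 0)
Event 10 (INT 0): INT 0 arrives: push (MAIN, PC=0), enter IRQ0 at PC=0 (depth now 1)
Event 11 (EXEC): [IRQ0] PC=0: DEC 2 -> ACC=7
Event 12 (EXEC): [IRQ0] PC=1: INC 2 -> ACC=9
Event 13 (INT 1): INT 1 arrives: push (IRQ0, PC=2), enter IRQ1 at PC=0 (depth now 2)
Event 14 (EXEC): [IRQ1] PC=0: INC 3 -> ACC=12
Event 15 (EXEC): [IRQ1] PC=1: INC 2 -> ACC=14
Event 16 (EXEC): [IRQ1] PC=2: IRET -> resume IRQ0 at PC=2 (depth now 1)
Event 17 (INT 1): INT 1 arrives: push (IRQ0, PC=2), enter IRQ1 at PC=0 (depth now 2)
Event 18 (EXEC): [IRQ1] PC=0: INC 3 -> ACC=17
Event 19 (EXEC): [IRQ1] PC=1: INC 2 -> ACC=19
Event 20 (EXEC): [IRQ1] PC=2: IRET -> resume IRQ0 at PC=2 (depth now 1)
Event 21 (EXEC): [IRQ0] PC=2: INC 4 -> ACC=23
Event 22 (EXEC): [IRQ0] PC=3: IRET -> resume MAIN at PC=0 (depth now 0)
Event 23 (EXEC): [MAIN] PC=0: INC 4 -> ACC=27
Event 24 (EXEC): [MAIN] PC=1: NOP
Event 25 (EXEC): [MAIN] PC=2: NOP
Event 26 (EXEC): [MAIN] PC=3: DEC 4 -> ACC=23
Event 27 (EXEC): [MAIN] PC=4: INC 5 -> ACC=28
Event 28 (EXEC): [MAIN] PC=5: HALT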